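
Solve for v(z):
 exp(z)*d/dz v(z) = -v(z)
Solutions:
 v(z) = C1*exp(exp(-z))


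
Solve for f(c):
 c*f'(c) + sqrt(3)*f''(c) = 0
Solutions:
 f(c) = C1 + C2*erf(sqrt(2)*3^(3/4)*c/6)


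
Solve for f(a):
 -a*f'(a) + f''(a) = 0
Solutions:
 f(a) = C1 + C2*erfi(sqrt(2)*a/2)


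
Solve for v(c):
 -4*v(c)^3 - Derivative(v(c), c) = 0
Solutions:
 v(c) = -sqrt(2)*sqrt(-1/(C1 - 4*c))/2
 v(c) = sqrt(2)*sqrt(-1/(C1 - 4*c))/2


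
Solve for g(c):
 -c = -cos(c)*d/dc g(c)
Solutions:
 g(c) = C1 + Integral(c/cos(c), c)


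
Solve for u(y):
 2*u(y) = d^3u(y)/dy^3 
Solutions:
 u(y) = C3*exp(2^(1/3)*y) + (C1*sin(2^(1/3)*sqrt(3)*y/2) + C2*cos(2^(1/3)*sqrt(3)*y/2))*exp(-2^(1/3)*y/2)


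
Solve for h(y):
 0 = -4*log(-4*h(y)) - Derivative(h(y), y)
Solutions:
 Integral(1/(log(-_y) + 2*log(2)), (_y, h(y)))/4 = C1 - y


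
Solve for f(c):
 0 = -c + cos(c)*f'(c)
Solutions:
 f(c) = C1 + Integral(c/cos(c), c)


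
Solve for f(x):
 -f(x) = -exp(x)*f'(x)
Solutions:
 f(x) = C1*exp(-exp(-x))


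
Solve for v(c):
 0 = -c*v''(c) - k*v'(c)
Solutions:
 v(c) = C1 + c^(1 - re(k))*(C2*sin(log(c)*Abs(im(k))) + C3*cos(log(c)*im(k)))


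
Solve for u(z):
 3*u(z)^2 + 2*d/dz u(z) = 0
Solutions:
 u(z) = 2/(C1 + 3*z)


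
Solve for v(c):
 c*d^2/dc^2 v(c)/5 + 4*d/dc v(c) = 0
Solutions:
 v(c) = C1 + C2/c^19


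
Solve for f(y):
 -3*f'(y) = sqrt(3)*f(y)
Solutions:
 f(y) = C1*exp(-sqrt(3)*y/3)


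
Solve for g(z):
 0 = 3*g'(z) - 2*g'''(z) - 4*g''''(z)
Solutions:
 g(z) = C1 + C2*exp(-z*((9*sqrt(79) + 80)^(-1/3) + 2 + (9*sqrt(79) + 80)^(1/3))/12)*sin(sqrt(3)*z*(-(9*sqrt(79) + 80)^(1/3) + (9*sqrt(79) + 80)^(-1/3))/12) + C3*exp(-z*((9*sqrt(79) + 80)^(-1/3) + 2 + (9*sqrt(79) + 80)^(1/3))/12)*cos(sqrt(3)*z*(-(9*sqrt(79) + 80)^(1/3) + (9*sqrt(79) + 80)^(-1/3))/12) + C4*exp(z*(-1 + (9*sqrt(79) + 80)^(-1/3) + (9*sqrt(79) + 80)^(1/3))/6)


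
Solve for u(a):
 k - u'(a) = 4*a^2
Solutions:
 u(a) = C1 - 4*a^3/3 + a*k


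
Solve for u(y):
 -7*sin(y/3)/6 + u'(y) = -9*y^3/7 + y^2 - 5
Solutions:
 u(y) = C1 - 9*y^4/28 + y^3/3 - 5*y - 7*cos(y/3)/2


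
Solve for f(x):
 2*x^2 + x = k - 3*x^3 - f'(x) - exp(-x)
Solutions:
 f(x) = C1 + k*x - 3*x^4/4 - 2*x^3/3 - x^2/2 + exp(-x)


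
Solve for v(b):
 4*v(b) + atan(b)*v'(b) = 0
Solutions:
 v(b) = C1*exp(-4*Integral(1/atan(b), b))


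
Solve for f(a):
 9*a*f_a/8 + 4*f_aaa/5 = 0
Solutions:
 f(a) = C1 + Integral(C2*airyai(-90^(1/3)*a/4) + C3*airybi(-90^(1/3)*a/4), a)


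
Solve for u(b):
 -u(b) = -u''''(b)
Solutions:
 u(b) = C1*exp(-b) + C2*exp(b) + C3*sin(b) + C4*cos(b)


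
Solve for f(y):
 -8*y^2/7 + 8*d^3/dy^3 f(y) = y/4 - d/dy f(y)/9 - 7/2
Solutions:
 f(y) = C1 + C2*sin(sqrt(2)*y/12) + C3*cos(sqrt(2)*y/12) + 24*y^3/7 + 9*y^2/8 - 21177*y/14


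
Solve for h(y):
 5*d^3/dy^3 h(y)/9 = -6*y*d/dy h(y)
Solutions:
 h(y) = C1 + Integral(C2*airyai(-3*2^(1/3)*5^(2/3)*y/5) + C3*airybi(-3*2^(1/3)*5^(2/3)*y/5), y)


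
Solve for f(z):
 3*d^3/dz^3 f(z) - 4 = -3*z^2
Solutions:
 f(z) = C1 + C2*z + C3*z^2 - z^5/60 + 2*z^3/9


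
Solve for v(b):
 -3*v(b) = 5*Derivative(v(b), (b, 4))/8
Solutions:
 v(b) = (C1*sin(5^(3/4)*6^(1/4)*b/5) + C2*cos(5^(3/4)*6^(1/4)*b/5))*exp(-5^(3/4)*6^(1/4)*b/5) + (C3*sin(5^(3/4)*6^(1/4)*b/5) + C4*cos(5^(3/4)*6^(1/4)*b/5))*exp(5^(3/4)*6^(1/4)*b/5)


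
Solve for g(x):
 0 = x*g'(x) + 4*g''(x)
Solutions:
 g(x) = C1 + C2*erf(sqrt(2)*x/4)


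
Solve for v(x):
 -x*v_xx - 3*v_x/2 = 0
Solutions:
 v(x) = C1 + C2/sqrt(x)


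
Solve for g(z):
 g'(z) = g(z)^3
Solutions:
 g(z) = -sqrt(2)*sqrt(-1/(C1 + z))/2
 g(z) = sqrt(2)*sqrt(-1/(C1 + z))/2


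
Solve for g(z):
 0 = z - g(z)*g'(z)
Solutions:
 g(z) = -sqrt(C1 + z^2)
 g(z) = sqrt(C1 + z^2)


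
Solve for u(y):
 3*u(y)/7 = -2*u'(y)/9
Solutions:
 u(y) = C1*exp(-27*y/14)


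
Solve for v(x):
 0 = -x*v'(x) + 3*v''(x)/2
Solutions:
 v(x) = C1 + C2*erfi(sqrt(3)*x/3)


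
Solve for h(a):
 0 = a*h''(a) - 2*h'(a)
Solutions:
 h(a) = C1 + C2*a^3


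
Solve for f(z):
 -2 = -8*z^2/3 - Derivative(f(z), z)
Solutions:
 f(z) = C1 - 8*z^3/9 + 2*z


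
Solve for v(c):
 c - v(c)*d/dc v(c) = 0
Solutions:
 v(c) = -sqrt(C1 + c^2)
 v(c) = sqrt(C1 + c^2)


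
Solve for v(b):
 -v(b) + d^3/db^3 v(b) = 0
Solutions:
 v(b) = C3*exp(b) + (C1*sin(sqrt(3)*b/2) + C2*cos(sqrt(3)*b/2))*exp(-b/2)


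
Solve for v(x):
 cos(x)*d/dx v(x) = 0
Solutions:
 v(x) = C1


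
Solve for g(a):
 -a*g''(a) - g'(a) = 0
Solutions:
 g(a) = C1 + C2*log(a)


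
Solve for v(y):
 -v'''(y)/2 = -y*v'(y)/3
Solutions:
 v(y) = C1 + Integral(C2*airyai(2^(1/3)*3^(2/3)*y/3) + C3*airybi(2^(1/3)*3^(2/3)*y/3), y)


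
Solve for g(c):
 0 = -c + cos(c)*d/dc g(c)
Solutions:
 g(c) = C1 + Integral(c/cos(c), c)


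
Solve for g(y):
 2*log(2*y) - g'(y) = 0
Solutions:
 g(y) = C1 + 2*y*log(y) - 2*y + y*log(4)


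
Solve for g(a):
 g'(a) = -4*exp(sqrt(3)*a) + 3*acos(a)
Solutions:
 g(a) = C1 + 3*a*acos(a) - 3*sqrt(1 - a^2) - 4*sqrt(3)*exp(sqrt(3)*a)/3


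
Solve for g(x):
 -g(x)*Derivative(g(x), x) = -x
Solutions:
 g(x) = -sqrt(C1 + x^2)
 g(x) = sqrt(C1 + x^2)


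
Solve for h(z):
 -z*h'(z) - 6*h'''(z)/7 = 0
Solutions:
 h(z) = C1 + Integral(C2*airyai(-6^(2/3)*7^(1/3)*z/6) + C3*airybi(-6^(2/3)*7^(1/3)*z/6), z)


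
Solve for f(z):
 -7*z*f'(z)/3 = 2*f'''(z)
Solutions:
 f(z) = C1 + Integral(C2*airyai(-6^(2/3)*7^(1/3)*z/6) + C3*airybi(-6^(2/3)*7^(1/3)*z/6), z)


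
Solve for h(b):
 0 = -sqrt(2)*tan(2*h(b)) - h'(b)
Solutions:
 h(b) = -asin(C1*exp(-2*sqrt(2)*b))/2 + pi/2
 h(b) = asin(C1*exp(-2*sqrt(2)*b))/2


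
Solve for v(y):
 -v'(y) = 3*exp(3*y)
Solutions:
 v(y) = C1 - exp(3*y)


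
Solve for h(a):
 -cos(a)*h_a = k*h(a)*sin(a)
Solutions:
 h(a) = C1*exp(k*log(cos(a)))


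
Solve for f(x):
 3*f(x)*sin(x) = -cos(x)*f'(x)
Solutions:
 f(x) = C1*cos(x)^3


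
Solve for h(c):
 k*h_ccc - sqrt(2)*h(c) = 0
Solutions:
 h(c) = C1*exp(2^(1/6)*c*(1/k)^(1/3)) + C2*exp(2^(1/6)*c*(-1 + sqrt(3)*I)*(1/k)^(1/3)/2) + C3*exp(-2^(1/6)*c*(1 + sqrt(3)*I)*(1/k)^(1/3)/2)


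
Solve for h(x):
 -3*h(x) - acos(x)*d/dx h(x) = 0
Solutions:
 h(x) = C1*exp(-3*Integral(1/acos(x), x))


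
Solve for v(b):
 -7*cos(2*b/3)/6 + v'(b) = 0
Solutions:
 v(b) = C1 + 7*sin(2*b/3)/4


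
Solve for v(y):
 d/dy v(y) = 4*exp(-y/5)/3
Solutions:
 v(y) = C1 - 20*exp(-y/5)/3


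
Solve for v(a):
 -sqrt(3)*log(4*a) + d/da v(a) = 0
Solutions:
 v(a) = C1 + sqrt(3)*a*log(a) - sqrt(3)*a + 2*sqrt(3)*a*log(2)


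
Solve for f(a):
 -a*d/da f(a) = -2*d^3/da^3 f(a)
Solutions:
 f(a) = C1 + Integral(C2*airyai(2^(2/3)*a/2) + C3*airybi(2^(2/3)*a/2), a)


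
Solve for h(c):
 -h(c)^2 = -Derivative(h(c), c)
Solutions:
 h(c) = -1/(C1 + c)


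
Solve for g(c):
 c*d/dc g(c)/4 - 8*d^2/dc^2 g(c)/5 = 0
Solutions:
 g(c) = C1 + C2*erfi(sqrt(5)*c/8)


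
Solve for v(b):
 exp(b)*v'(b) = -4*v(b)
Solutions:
 v(b) = C1*exp(4*exp(-b))


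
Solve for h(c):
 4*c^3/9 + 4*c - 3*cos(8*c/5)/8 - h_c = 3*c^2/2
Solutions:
 h(c) = C1 + c^4/9 - c^3/2 + 2*c^2 - 15*sin(8*c/5)/64


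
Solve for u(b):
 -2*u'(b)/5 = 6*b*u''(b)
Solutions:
 u(b) = C1 + C2*b^(14/15)


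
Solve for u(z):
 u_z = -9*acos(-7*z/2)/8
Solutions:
 u(z) = C1 - 9*z*acos(-7*z/2)/8 - 9*sqrt(4 - 49*z^2)/56


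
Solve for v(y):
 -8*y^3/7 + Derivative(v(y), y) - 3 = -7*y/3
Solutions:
 v(y) = C1 + 2*y^4/7 - 7*y^2/6 + 3*y


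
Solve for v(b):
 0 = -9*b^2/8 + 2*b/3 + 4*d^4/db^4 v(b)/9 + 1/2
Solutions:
 v(b) = C1 + C2*b + C3*b^2 + C4*b^3 + 9*b^6/1280 - b^5/80 - 3*b^4/64


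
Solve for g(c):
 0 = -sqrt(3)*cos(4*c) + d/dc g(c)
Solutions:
 g(c) = C1 + sqrt(3)*sin(4*c)/4


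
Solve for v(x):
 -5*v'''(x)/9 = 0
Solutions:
 v(x) = C1 + C2*x + C3*x^2


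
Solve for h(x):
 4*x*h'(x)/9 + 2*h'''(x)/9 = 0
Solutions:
 h(x) = C1 + Integral(C2*airyai(-2^(1/3)*x) + C3*airybi(-2^(1/3)*x), x)


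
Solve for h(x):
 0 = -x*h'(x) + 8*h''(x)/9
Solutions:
 h(x) = C1 + C2*erfi(3*x/4)


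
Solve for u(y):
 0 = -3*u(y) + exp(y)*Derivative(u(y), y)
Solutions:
 u(y) = C1*exp(-3*exp(-y))


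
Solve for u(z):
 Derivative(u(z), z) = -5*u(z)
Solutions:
 u(z) = C1*exp(-5*z)


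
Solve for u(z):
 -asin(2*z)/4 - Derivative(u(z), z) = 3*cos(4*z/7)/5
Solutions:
 u(z) = C1 - z*asin(2*z)/4 - sqrt(1 - 4*z^2)/8 - 21*sin(4*z/7)/20


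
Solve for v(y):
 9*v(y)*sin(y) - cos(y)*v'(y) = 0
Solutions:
 v(y) = C1/cos(y)^9


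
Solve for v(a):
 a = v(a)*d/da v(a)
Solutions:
 v(a) = -sqrt(C1 + a^2)
 v(a) = sqrt(C1 + a^2)


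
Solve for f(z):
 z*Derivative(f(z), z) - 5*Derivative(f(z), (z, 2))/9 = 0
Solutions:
 f(z) = C1 + C2*erfi(3*sqrt(10)*z/10)


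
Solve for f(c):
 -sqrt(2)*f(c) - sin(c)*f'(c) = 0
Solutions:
 f(c) = C1*(cos(c) + 1)^(sqrt(2)/2)/(cos(c) - 1)^(sqrt(2)/2)


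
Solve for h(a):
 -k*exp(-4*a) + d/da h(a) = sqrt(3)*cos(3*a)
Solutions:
 h(a) = C1 - k*exp(-4*a)/4 + sqrt(3)*sin(3*a)/3


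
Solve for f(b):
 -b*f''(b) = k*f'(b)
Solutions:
 f(b) = C1 + b^(1 - re(k))*(C2*sin(log(b)*Abs(im(k))) + C3*cos(log(b)*im(k)))


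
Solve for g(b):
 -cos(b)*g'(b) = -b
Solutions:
 g(b) = C1 + Integral(b/cos(b), b)


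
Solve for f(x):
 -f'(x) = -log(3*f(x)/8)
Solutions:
 Integral(1/(-log(_y) - log(3) + 3*log(2)), (_y, f(x))) = C1 - x


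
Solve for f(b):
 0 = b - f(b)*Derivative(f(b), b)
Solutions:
 f(b) = -sqrt(C1 + b^2)
 f(b) = sqrt(C1 + b^2)


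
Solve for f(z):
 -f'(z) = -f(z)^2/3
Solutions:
 f(z) = -3/(C1 + z)


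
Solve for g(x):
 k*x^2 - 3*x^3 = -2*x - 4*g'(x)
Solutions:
 g(x) = C1 - k*x^3/12 + 3*x^4/16 - x^2/4


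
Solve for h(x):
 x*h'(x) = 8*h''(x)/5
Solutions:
 h(x) = C1 + C2*erfi(sqrt(5)*x/4)


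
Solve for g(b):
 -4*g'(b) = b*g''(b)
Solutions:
 g(b) = C1 + C2/b^3


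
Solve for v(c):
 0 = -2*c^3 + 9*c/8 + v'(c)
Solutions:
 v(c) = C1 + c^4/2 - 9*c^2/16


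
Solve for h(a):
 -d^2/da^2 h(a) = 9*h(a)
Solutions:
 h(a) = C1*sin(3*a) + C2*cos(3*a)


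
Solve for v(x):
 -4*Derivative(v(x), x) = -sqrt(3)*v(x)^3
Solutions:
 v(x) = -sqrt(2)*sqrt(-1/(C1 + sqrt(3)*x))
 v(x) = sqrt(2)*sqrt(-1/(C1 + sqrt(3)*x))


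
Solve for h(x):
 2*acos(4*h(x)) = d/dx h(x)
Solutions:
 Integral(1/acos(4*_y), (_y, h(x))) = C1 + 2*x


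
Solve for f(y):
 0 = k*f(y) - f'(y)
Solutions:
 f(y) = C1*exp(k*y)


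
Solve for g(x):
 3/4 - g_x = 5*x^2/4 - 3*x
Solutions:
 g(x) = C1 - 5*x^3/12 + 3*x^2/2 + 3*x/4


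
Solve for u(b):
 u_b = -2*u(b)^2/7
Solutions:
 u(b) = 7/(C1 + 2*b)


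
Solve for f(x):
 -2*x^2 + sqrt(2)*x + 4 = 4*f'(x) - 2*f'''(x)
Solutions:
 f(x) = C1 + C2*exp(-sqrt(2)*x) + C3*exp(sqrt(2)*x) - x^3/6 + sqrt(2)*x^2/8 + x/2


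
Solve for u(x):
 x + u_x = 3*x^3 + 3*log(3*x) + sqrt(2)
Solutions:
 u(x) = C1 + 3*x^4/4 - x^2/2 + 3*x*log(x) - 3*x + sqrt(2)*x + x*log(27)


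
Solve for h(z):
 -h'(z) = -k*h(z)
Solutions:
 h(z) = C1*exp(k*z)


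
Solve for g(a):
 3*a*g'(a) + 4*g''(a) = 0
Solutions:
 g(a) = C1 + C2*erf(sqrt(6)*a/4)


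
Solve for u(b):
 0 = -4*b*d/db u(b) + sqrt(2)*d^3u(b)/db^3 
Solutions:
 u(b) = C1 + Integral(C2*airyai(sqrt(2)*b) + C3*airybi(sqrt(2)*b), b)


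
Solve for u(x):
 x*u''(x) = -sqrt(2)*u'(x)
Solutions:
 u(x) = C1 + C2*x^(1 - sqrt(2))


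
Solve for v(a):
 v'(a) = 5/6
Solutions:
 v(a) = C1 + 5*a/6


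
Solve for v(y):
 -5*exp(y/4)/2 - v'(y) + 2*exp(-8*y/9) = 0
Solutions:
 v(y) = C1 - 10*exp(y/4) - 9*exp(-8*y/9)/4


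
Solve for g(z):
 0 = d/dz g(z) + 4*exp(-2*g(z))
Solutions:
 g(z) = log(-sqrt(C1 - 8*z))
 g(z) = log(C1 - 8*z)/2


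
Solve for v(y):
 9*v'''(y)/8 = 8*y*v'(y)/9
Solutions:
 v(y) = C1 + Integral(C2*airyai(4*3^(2/3)*y/9) + C3*airybi(4*3^(2/3)*y/9), y)


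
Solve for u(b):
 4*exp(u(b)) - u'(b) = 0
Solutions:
 u(b) = log(-1/(C1 + 4*b))


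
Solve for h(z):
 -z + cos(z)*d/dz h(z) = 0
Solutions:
 h(z) = C1 + Integral(z/cos(z), z)


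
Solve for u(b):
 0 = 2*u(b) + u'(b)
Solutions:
 u(b) = C1*exp(-2*b)


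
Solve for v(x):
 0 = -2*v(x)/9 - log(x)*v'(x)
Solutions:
 v(x) = C1*exp(-2*li(x)/9)


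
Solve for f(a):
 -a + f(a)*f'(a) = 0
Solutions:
 f(a) = -sqrt(C1 + a^2)
 f(a) = sqrt(C1 + a^2)


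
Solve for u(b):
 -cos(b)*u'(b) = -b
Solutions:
 u(b) = C1 + Integral(b/cos(b), b)


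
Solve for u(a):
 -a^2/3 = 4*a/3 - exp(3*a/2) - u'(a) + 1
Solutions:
 u(a) = C1 + a^3/9 + 2*a^2/3 + a - 2*exp(3*a/2)/3


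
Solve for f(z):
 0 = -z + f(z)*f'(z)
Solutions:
 f(z) = -sqrt(C1 + z^2)
 f(z) = sqrt(C1 + z^2)


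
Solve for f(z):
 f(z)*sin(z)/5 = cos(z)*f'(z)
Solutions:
 f(z) = C1/cos(z)^(1/5)


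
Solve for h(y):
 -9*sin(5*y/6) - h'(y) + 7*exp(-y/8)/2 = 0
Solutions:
 h(y) = C1 + 54*cos(5*y/6)/5 - 28*exp(-y/8)


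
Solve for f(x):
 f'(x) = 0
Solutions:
 f(x) = C1


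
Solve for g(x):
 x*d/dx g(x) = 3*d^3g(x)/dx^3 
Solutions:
 g(x) = C1 + Integral(C2*airyai(3^(2/3)*x/3) + C3*airybi(3^(2/3)*x/3), x)


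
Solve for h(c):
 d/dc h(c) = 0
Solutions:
 h(c) = C1


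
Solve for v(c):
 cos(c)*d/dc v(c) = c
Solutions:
 v(c) = C1 + Integral(c/cos(c), c)


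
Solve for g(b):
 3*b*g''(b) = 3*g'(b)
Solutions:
 g(b) = C1 + C2*b^2


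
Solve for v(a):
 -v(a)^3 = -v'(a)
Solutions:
 v(a) = -sqrt(2)*sqrt(-1/(C1 + a))/2
 v(a) = sqrt(2)*sqrt(-1/(C1 + a))/2


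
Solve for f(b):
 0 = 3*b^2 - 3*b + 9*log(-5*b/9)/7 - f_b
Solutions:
 f(b) = C1 + b^3 - 3*b^2/2 + 9*b*log(-b)/7 + 9*b*(-2*log(3) - 1 + log(5))/7


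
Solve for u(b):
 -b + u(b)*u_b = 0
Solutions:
 u(b) = -sqrt(C1 + b^2)
 u(b) = sqrt(C1 + b^2)


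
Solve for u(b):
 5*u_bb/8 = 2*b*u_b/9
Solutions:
 u(b) = C1 + C2*erfi(2*sqrt(10)*b/15)


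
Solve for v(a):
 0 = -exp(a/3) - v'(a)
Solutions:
 v(a) = C1 - 3*exp(a/3)


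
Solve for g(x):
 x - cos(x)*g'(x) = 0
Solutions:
 g(x) = C1 + Integral(x/cos(x), x)


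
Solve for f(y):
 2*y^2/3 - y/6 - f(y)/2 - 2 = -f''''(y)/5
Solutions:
 f(y) = C1*exp(-2^(3/4)*5^(1/4)*y/2) + C2*exp(2^(3/4)*5^(1/4)*y/2) + C3*sin(2^(3/4)*5^(1/4)*y/2) + C4*cos(2^(3/4)*5^(1/4)*y/2) + 4*y^2/3 - y/3 - 4


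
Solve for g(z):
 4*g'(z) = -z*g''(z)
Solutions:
 g(z) = C1 + C2/z^3


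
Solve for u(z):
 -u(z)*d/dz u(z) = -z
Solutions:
 u(z) = -sqrt(C1 + z^2)
 u(z) = sqrt(C1 + z^2)


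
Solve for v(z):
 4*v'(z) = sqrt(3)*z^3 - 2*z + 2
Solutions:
 v(z) = C1 + sqrt(3)*z^4/16 - z^2/4 + z/2


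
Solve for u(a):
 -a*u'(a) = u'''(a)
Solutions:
 u(a) = C1 + Integral(C2*airyai(-a) + C3*airybi(-a), a)


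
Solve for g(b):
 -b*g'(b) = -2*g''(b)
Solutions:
 g(b) = C1 + C2*erfi(b/2)


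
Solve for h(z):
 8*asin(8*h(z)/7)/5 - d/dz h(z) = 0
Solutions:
 Integral(1/asin(8*_y/7), (_y, h(z))) = C1 + 8*z/5


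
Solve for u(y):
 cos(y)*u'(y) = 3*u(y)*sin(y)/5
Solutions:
 u(y) = C1/cos(y)^(3/5)


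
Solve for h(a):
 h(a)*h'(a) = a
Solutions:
 h(a) = -sqrt(C1 + a^2)
 h(a) = sqrt(C1 + a^2)


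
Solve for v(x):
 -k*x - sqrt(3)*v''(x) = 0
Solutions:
 v(x) = C1 + C2*x - sqrt(3)*k*x^3/18


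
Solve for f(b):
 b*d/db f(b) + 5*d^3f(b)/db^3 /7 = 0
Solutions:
 f(b) = C1 + Integral(C2*airyai(-5^(2/3)*7^(1/3)*b/5) + C3*airybi(-5^(2/3)*7^(1/3)*b/5), b)


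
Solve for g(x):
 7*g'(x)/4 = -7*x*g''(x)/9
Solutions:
 g(x) = C1 + C2/x^(5/4)


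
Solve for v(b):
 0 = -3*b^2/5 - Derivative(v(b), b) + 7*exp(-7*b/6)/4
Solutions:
 v(b) = C1 - b^3/5 - 3*exp(-7*b/6)/2


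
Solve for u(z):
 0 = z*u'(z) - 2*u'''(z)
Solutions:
 u(z) = C1 + Integral(C2*airyai(2^(2/3)*z/2) + C3*airybi(2^(2/3)*z/2), z)


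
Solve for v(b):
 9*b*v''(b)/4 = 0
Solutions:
 v(b) = C1 + C2*b


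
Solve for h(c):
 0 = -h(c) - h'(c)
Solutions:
 h(c) = C1*exp(-c)


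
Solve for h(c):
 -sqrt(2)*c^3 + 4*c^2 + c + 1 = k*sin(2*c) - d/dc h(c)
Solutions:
 h(c) = C1 + sqrt(2)*c^4/4 - 4*c^3/3 - c^2/2 - c - k*cos(2*c)/2


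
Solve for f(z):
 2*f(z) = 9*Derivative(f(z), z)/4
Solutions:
 f(z) = C1*exp(8*z/9)


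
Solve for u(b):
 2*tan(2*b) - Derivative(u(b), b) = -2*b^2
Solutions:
 u(b) = C1 + 2*b^3/3 - log(cos(2*b))


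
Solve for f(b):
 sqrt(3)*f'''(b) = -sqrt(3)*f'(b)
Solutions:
 f(b) = C1 + C2*sin(b) + C3*cos(b)


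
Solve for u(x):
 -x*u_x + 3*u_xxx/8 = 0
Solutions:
 u(x) = C1 + Integral(C2*airyai(2*3^(2/3)*x/3) + C3*airybi(2*3^(2/3)*x/3), x)


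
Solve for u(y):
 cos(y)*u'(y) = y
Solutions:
 u(y) = C1 + Integral(y/cos(y), y)


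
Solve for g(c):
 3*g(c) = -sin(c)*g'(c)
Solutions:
 g(c) = C1*(cos(c) + 1)^(3/2)/(cos(c) - 1)^(3/2)


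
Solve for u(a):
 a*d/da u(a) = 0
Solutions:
 u(a) = C1


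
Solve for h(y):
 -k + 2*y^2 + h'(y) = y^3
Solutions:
 h(y) = C1 + k*y + y^4/4 - 2*y^3/3


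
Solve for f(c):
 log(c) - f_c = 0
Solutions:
 f(c) = C1 + c*log(c) - c


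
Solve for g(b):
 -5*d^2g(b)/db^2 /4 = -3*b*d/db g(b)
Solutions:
 g(b) = C1 + C2*erfi(sqrt(30)*b/5)


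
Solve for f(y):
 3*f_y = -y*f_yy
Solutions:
 f(y) = C1 + C2/y^2


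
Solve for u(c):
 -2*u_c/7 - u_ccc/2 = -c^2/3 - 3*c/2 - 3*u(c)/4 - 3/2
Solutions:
 u(c) = C1*exp(42^(1/3)*c*(-(1323 + sqrt(1771833))^(1/3) + 8*42^(1/3)/(1323 + sqrt(1771833))^(1/3))/84)*sin(14^(1/3)*3^(1/6)*c*(24*14^(1/3)/(1323 + sqrt(1771833))^(1/3) + 3^(2/3)*(1323 + sqrt(1771833))^(1/3))/84) + C2*exp(42^(1/3)*c*(-(1323 + sqrt(1771833))^(1/3) + 8*42^(1/3)/(1323 + sqrt(1771833))^(1/3))/84)*cos(14^(1/3)*3^(1/6)*c*(24*14^(1/3)/(1323 + sqrt(1771833))^(1/3) + 3^(2/3)*(1323 + sqrt(1771833))^(1/3))/84) + C3*exp(-42^(1/3)*c*(-(1323 + sqrt(1771833))^(1/3) + 8*42^(1/3)/(1323 + sqrt(1771833))^(1/3))/42) - 4*c^2/9 - 442*c/189 - 11474/3969


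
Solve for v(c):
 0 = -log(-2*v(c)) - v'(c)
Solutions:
 Integral(1/(log(-_y) + log(2)), (_y, v(c))) = C1 - c


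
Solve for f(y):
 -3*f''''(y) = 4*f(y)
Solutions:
 f(y) = (C1*sin(3^(3/4)*y/3) + C2*cos(3^(3/4)*y/3))*exp(-3^(3/4)*y/3) + (C3*sin(3^(3/4)*y/3) + C4*cos(3^(3/4)*y/3))*exp(3^(3/4)*y/3)


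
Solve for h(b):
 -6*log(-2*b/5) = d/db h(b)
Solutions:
 h(b) = C1 - 6*b*log(-b) + 6*b*(-log(2) + 1 + log(5))


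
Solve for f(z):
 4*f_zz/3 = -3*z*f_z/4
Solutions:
 f(z) = C1 + C2*erf(3*sqrt(2)*z/8)


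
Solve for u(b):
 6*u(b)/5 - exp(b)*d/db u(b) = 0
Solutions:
 u(b) = C1*exp(-6*exp(-b)/5)


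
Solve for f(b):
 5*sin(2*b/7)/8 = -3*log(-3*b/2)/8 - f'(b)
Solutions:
 f(b) = C1 - 3*b*log(-b)/8 - 3*b*log(3)/8 + 3*b*log(2)/8 + 3*b/8 + 35*cos(2*b/7)/16


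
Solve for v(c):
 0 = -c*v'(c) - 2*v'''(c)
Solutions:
 v(c) = C1 + Integral(C2*airyai(-2^(2/3)*c/2) + C3*airybi(-2^(2/3)*c/2), c)


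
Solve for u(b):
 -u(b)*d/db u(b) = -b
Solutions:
 u(b) = -sqrt(C1 + b^2)
 u(b) = sqrt(C1 + b^2)


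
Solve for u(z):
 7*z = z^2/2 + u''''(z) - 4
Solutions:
 u(z) = C1 + C2*z + C3*z^2 + C4*z^3 - z^6/720 + 7*z^5/120 + z^4/6


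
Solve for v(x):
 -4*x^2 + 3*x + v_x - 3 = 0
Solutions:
 v(x) = C1 + 4*x^3/3 - 3*x^2/2 + 3*x


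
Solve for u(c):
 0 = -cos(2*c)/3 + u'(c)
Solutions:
 u(c) = C1 + sin(2*c)/6


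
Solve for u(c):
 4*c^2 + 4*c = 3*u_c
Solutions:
 u(c) = C1 + 4*c^3/9 + 2*c^2/3


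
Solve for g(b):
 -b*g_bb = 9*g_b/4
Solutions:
 g(b) = C1 + C2/b^(5/4)


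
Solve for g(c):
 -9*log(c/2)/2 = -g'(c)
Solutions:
 g(c) = C1 + 9*c*log(c)/2 - 9*c/2 - 9*c*log(2)/2


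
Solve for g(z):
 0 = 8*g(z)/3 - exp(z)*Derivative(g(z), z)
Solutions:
 g(z) = C1*exp(-8*exp(-z)/3)


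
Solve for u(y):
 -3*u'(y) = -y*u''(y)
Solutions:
 u(y) = C1 + C2*y^4


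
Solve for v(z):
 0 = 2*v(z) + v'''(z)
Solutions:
 v(z) = C3*exp(-2^(1/3)*z) + (C1*sin(2^(1/3)*sqrt(3)*z/2) + C2*cos(2^(1/3)*sqrt(3)*z/2))*exp(2^(1/3)*z/2)


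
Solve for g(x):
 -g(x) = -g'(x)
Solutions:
 g(x) = C1*exp(x)


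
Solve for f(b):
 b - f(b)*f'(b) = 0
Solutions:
 f(b) = -sqrt(C1 + b^2)
 f(b) = sqrt(C1 + b^2)


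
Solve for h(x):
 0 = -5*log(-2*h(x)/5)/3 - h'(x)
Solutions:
 3*Integral(1/(log(-_y) - log(5) + log(2)), (_y, h(x)))/5 = C1 - x


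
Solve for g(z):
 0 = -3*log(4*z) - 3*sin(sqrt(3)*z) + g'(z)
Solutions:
 g(z) = C1 + 3*z*log(z) - 3*z + 6*z*log(2) - sqrt(3)*cos(sqrt(3)*z)


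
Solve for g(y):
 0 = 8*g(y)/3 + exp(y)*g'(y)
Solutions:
 g(y) = C1*exp(8*exp(-y)/3)


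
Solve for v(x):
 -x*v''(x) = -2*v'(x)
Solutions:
 v(x) = C1 + C2*x^3


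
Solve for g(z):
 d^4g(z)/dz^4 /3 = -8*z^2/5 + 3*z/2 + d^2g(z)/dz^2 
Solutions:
 g(z) = C1 + C2*z + C3*exp(-sqrt(3)*z) + C4*exp(sqrt(3)*z) + 2*z^4/15 - z^3/4 + 8*z^2/15


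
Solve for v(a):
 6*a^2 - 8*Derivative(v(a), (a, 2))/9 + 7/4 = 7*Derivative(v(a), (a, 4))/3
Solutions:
 v(a) = C1 + C2*a + C3*sin(2*sqrt(42)*a/21) + C4*cos(2*sqrt(42)*a/21) + 9*a^4/16 - 1071*a^2/64


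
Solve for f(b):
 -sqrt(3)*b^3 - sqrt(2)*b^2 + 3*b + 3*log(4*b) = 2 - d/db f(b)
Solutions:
 f(b) = C1 + sqrt(3)*b^4/4 + sqrt(2)*b^3/3 - 3*b^2/2 - 3*b*log(b) - b*log(64) + 5*b


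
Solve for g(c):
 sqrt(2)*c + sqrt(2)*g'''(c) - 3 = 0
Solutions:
 g(c) = C1 + C2*c + C3*c^2 - c^4/24 + sqrt(2)*c^3/4


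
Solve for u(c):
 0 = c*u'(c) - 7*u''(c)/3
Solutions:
 u(c) = C1 + C2*erfi(sqrt(42)*c/14)


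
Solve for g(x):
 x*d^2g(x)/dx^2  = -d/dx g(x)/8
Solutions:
 g(x) = C1 + C2*x^(7/8)


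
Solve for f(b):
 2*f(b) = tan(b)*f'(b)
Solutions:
 f(b) = C1*sin(b)^2


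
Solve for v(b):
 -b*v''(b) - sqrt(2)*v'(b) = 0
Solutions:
 v(b) = C1 + C2*b^(1 - sqrt(2))


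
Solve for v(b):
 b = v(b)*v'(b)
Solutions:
 v(b) = -sqrt(C1 + b^2)
 v(b) = sqrt(C1 + b^2)


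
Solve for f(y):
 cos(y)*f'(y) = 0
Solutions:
 f(y) = C1


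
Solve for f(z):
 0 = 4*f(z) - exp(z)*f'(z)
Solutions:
 f(z) = C1*exp(-4*exp(-z))


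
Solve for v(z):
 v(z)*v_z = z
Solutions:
 v(z) = -sqrt(C1 + z^2)
 v(z) = sqrt(C1 + z^2)


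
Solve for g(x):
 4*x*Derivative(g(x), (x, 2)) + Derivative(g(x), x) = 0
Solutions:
 g(x) = C1 + C2*x^(3/4)


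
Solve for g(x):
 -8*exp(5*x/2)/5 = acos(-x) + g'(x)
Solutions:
 g(x) = C1 - x*acos(-x) - sqrt(1 - x^2) - 16*exp(5*x/2)/25


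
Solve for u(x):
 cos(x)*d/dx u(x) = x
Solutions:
 u(x) = C1 + Integral(x/cos(x), x)


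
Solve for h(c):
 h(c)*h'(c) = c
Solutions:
 h(c) = -sqrt(C1 + c^2)
 h(c) = sqrt(C1 + c^2)


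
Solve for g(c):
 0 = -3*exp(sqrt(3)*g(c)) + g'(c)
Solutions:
 g(c) = sqrt(3)*(2*log(-1/(C1 + 3*c)) - log(3))/6


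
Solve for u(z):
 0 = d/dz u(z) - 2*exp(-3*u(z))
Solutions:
 u(z) = log(C1 + 6*z)/3
 u(z) = log((-3^(1/3) - 3^(5/6)*I)*(C1 + 2*z)^(1/3)/2)
 u(z) = log((-3^(1/3) + 3^(5/6)*I)*(C1 + 2*z)^(1/3)/2)


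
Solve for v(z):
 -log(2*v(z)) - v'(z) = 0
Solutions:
 Integral(1/(log(_y) + log(2)), (_y, v(z))) = C1 - z


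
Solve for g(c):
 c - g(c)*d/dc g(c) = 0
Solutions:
 g(c) = -sqrt(C1 + c^2)
 g(c) = sqrt(C1 + c^2)


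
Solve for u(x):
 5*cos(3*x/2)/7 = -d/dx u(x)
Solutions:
 u(x) = C1 - 10*sin(3*x/2)/21


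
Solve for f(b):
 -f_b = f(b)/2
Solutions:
 f(b) = C1*exp(-b/2)


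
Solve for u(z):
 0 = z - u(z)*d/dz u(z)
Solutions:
 u(z) = -sqrt(C1 + z^2)
 u(z) = sqrt(C1 + z^2)


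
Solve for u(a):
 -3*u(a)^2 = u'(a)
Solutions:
 u(a) = 1/(C1 + 3*a)


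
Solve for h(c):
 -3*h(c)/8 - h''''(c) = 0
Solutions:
 h(c) = (C1*sin(2^(3/4)*3^(1/4)*c/4) + C2*cos(2^(3/4)*3^(1/4)*c/4))*exp(-2^(3/4)*3^(1/4)*c/4) + (C3*sin(2^(3/4)*3^(1/4)*c/4) + C4*cos(2^(3/4)*3^(1/4)*c/4))*exp(2^(3/4)*3^(1/4)*c/4)


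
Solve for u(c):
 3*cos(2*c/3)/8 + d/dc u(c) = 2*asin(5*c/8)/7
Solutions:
 u(c) = C1 + 2*c*asin(5*c/8)/7 + 2*sqrt(64 - 25*c^2)/35 - 9*sin(2*c/3)/16


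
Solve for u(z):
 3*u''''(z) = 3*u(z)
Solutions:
 u(z) = C1*exp(-z) + C2*exp(z) + C3*sin(z) + C4*cos(z)


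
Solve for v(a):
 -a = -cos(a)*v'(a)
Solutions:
 v(a) = C1 + Integral(a/cos(a), a)


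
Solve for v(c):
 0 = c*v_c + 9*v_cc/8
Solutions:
 v(c) = C1 + C2*erf(2*c/3)


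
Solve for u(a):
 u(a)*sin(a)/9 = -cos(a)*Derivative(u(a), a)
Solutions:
 u(a) = C1*cos(a)^(1/9)


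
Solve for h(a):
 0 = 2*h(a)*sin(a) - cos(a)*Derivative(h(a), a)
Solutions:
 h(a) = C1/cos(a)^2


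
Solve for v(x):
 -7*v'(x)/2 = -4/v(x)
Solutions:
 v(x) = -sqrt(C1 + 112*x)/7
 v(x) = sqrt(C1 + 112*x)/7


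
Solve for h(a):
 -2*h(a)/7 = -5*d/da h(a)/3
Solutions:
 h(a) = C1*exp(6*a/35)


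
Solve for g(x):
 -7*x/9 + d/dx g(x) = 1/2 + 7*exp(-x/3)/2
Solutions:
 g(x) = C1 + 7*x^2/18 + x/2 - 21*exp(-x/3)/2


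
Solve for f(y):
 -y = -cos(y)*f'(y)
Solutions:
 f(y) = C1 + Integral(y/cos(y), y)


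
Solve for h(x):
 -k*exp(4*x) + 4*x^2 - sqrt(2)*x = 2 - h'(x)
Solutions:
 h(x) = C1 + k*exp(4*x)/4 - 4*x^3/3 + sqrt(2)*x^2/2 + 2*x


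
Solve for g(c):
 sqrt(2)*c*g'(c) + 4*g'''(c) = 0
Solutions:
 g(c) = C1 + Integral(C2*airyai(-sqrt(2)*c/2) + C3*airybi(-sqrt(2)*c/2), c)


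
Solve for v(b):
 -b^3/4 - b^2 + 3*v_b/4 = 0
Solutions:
 v(b) = C1 + b^4/12 + 4*b^3/9


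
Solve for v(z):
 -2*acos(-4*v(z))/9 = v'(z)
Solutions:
 Integral(1/acos(-4*_y), (_y, v(z))) = C1 - 2*z/9


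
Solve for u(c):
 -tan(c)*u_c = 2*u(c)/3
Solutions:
 u(c) = C1/sin(c)^(2/3)


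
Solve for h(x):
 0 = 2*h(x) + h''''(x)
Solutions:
 h(x) = (C1*sin(2^(3/4)*x/2) + C2*cos(2^(3/4)*x/2))*exp(-2^(3/4)*x/2) + (C3*sin(2^(3/4)*x/2) + C4*cos(2^(3/4)*x/2))*exp(2^(3/4)*x/2)


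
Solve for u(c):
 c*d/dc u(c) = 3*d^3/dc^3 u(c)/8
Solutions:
 u(c) = C1 + Integral(C2*airyai(2*3^(2/3)*c/3) + C3*airybi(2*3^(2/3)*c/3), c)


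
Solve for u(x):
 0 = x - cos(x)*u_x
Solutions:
 u(x) = C1 + Integral(x/cos(x), x)


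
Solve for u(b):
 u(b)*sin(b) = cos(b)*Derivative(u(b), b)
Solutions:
 u(b) = C1/cos(b)


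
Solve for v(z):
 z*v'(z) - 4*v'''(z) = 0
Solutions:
 v(z) = C1 + Integral(C2*airyai(2^(1/3)*z/2) + C3*airybi(2^(1/3)*z/2), z)


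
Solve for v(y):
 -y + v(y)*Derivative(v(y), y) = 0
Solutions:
 v(y) = -sqrt(C1 + y^2)
 v(y) = sqrt(C1 + y^2)


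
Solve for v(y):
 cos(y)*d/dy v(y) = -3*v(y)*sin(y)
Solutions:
 v(y) = C1*cos(y)^3


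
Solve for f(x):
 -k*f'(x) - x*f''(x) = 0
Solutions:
 f(x) = C1 + x^(1 - re(k))*(C2*sin(log(x)*Abs(im(k))) + C3*cos(log(x)*im(k)))


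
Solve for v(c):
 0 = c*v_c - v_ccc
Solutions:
 v(c) = C1 + Integral(C2*airyai(c) + C3*airybi(c), c)


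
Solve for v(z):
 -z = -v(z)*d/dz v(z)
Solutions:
 v(z) = -sqrt(C1 + z^2)
 v(z) = sqrt(C1 + z^2)


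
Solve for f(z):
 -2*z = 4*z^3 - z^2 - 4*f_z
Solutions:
 f(z) = C1 + z^4/4 - z^3/12 + z^2/4


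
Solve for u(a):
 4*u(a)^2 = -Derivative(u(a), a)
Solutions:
 u(a) = 1/(C1 + 4*a)


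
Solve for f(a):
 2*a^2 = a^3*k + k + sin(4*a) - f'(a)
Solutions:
 f(a) = C1 + a^4*k/4 - 2*a^3/3 + a*k - cos(4*a)/4


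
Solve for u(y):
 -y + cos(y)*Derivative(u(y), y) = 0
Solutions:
 u(y) = C1 + Integral(y/cos(y), y)


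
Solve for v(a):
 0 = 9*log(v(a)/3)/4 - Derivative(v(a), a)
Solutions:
 4*Integral(1/(-log(_y) + log(3)), (_y, v(a)))/9 = C1 - a


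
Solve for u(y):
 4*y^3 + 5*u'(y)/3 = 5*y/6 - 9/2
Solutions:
 u(y) = C1 - 3*y^4/5 + y^2/4 - 27*y/10


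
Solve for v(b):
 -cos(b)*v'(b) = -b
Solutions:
 v(b) = C1 + Integral(b/cos(b), b)


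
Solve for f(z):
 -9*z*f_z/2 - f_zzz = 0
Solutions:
 f(z) = C1 + Integral(C2*airyai(-6^(2/3)*z/2) + C3*airybi(-6^(2/3)*z/2), z)


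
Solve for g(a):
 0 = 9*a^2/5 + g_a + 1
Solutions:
 g(a) = C1 - 3*a^3/5 - a


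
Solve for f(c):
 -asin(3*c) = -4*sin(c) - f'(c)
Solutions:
 f(c) = C1 + c*asin(3*c) + sqrt(1 - 9*c^2)/3 + 4*cos(c)


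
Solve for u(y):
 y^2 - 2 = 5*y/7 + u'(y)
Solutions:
 u(y) = C1 + y^3/3 - 5*y^2/14 - 2*y


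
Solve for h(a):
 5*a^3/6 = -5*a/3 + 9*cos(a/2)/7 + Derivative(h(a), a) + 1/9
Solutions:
 h(a) = C1 + 5*a^4/24 + 5*a^2/6 - a/9 - 18*sin(a/2)/7


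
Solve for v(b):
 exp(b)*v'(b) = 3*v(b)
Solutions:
 v(b) = C1*exp(-3*exp(-b))


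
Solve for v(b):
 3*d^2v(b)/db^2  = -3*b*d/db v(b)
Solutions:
 v(b) = C1 + C2*erf(sqrt(2)*b/2)


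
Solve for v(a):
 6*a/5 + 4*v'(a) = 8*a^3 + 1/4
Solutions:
 v(a) = C1 + a^4/2 - 3*a^2/20 + a/16


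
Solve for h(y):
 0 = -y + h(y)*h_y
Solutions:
 h(y) = -sqrt(C1 + y^2)
 h(y) = sqrt(C1 + y^2)


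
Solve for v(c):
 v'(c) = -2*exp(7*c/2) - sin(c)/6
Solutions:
 v(c) = C1 - 4*exp(7*c/2)/7 + cos(c)/6


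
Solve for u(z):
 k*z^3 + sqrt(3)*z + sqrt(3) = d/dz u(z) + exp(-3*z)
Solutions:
 u(z) = C1 + k*z^4/4 + sqrt(3)*z^2/2 + sqrt(3)*z + exp(-3*z)/3


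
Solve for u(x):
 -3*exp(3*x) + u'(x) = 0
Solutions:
 u(x) = C1 + exp(3*x)


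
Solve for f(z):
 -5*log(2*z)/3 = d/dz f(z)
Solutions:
 f(z) = C1 - 5*z*log(z)/3 - 5*z*log(2)/3 + 5*z/3


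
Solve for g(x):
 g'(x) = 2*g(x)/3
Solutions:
 g(x) = C1*exp(2*x/3)


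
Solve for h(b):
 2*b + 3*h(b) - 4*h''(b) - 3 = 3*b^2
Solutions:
 h(b) = C1*exp(-sqrt(3)*b/2) + C2*exp(sqrt(3)*b/2) + b^2 - 2*b/3 + 11/3


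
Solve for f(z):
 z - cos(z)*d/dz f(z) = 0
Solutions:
 f(z) = C1 + Integral(z/cos(z), z)


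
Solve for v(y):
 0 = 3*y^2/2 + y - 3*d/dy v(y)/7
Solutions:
 v(y) = C1 + 7*y^3/6 + 7*y^2/6


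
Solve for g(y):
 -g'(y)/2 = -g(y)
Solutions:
 g(y) = C1*exp(2*y)


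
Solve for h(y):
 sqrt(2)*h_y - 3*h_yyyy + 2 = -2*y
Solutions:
 h(y) = C1 + C4*exp(2^(1/6)*3^(2/3)*y/3) - sqrt(2)*y^2/2 - sqrt(2)*y + (C2*sin(6^(1/6)*y/2) + C3*cos(6^(1/6)*y/2))*exp(-2^(1/6)*3^(2/3)*y/6)


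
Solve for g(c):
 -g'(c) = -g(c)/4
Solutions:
 g(c) = C1*exp(c/4)


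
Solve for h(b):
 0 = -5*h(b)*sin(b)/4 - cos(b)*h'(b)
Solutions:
 h(b) = C1*cos(b)^(5/4)


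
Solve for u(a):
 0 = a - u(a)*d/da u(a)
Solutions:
 u(a) = -sqrt(C1 + a^2)
 u(a) = sqrt(C1 + a^2)


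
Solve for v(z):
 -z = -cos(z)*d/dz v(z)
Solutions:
 v(z) = C1 + Integral(z/cos(z), z)


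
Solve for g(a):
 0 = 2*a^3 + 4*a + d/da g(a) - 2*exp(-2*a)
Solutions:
 g(a) = C1 - a^4/2 - 2*a^2 - exp(-2*a)


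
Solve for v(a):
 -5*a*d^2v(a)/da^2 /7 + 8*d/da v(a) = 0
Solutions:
 v(a) = C1 + C2*a^(61/5)


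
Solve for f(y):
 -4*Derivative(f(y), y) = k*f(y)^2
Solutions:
 f(y) = 4/(C1 + k*y)


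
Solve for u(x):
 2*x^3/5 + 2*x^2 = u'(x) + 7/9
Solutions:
 u(x) = C1 + x^4/10 + 2*x^3/3 - 7*x/9


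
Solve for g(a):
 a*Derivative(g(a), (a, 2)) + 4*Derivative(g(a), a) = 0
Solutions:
 g(a) = C1 + C2/a^3


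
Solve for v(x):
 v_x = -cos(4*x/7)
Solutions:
 v(x) = C1 - 7*sin(4*x/7)/4


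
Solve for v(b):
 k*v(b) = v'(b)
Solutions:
 v(b) = C1*exp(b*k)


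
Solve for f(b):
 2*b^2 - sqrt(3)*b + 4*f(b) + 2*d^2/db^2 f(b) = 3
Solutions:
 f(b) = C1*sin(sqrt(2)*b) + C2*cos(sqrt(2)*b) - b^2/2 + sqrt(3)*b/4 + 5/4


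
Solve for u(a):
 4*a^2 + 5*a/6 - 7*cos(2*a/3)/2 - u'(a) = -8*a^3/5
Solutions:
 u(a) = C1 + 2*a^4/5 + 4*a^3/3 + 5*a^2/12 - 21*sin(2*a/3)/4


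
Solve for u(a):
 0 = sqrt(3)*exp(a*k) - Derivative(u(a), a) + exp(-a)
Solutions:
 u(a) = C1 - exp(-a) + sqrt(3)*exp(a*k)/k


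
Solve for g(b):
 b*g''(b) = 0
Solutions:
 g(b) = C1 + C2*b


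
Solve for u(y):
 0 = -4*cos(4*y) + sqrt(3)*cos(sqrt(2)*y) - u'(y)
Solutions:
 u(y) = C1 - sin(4*y) + sqrt(6)*sin(sqrt(2)*y)/2


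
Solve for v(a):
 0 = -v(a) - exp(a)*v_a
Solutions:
 v(a) = C1*exp(exp(-a))


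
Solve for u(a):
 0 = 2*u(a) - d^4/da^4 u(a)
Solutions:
 u(a) = C1*exp(-2^(1/4)*a) + C2*exp(2^(1/4)*a) + C3*sin(2^(1/4)*a) + C4*cos(2^(1/4)*a)


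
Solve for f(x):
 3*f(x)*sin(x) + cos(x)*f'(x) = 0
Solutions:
 f(x) = C1*cos(x)^3


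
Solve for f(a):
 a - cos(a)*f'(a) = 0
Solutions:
 f(a) = C1 + Integral(a/cos(a), a)


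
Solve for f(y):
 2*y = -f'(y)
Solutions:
 f(y) = C1 - y^2


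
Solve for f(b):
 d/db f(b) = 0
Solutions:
 f(b) = C1


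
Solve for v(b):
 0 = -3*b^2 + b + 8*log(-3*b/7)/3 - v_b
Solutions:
 v(b) = C1 - b^3 + b^2/2 + 8*b*log(-b)/3 + 8*b*(-log(7) - 1 + log(3))/3


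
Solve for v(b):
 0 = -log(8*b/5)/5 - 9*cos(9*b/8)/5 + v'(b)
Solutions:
 v(b) = C1 + b*log(b)/5 - b*log(5)/5 - b/5 + 3*b*log(2)/5 + 8*sin(9*b/8)/5


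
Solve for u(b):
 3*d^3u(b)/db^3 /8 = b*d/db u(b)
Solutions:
 u(b) = C1 + Integral(C2*airyai(2*3^(2/3)*b/3) + C3*airybi(2*3^(2/3)*b/3), b)


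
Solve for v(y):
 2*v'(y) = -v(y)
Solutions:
 v(y) = C1*exp(-y/2)


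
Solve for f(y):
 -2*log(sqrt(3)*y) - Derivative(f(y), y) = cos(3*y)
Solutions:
 f(y) = C1 - 2*y*log(y) - y*log(3) + 2*y - sin(3*y)/3


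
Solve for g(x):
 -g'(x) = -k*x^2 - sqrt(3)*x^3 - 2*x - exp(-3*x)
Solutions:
 g(x) = C1 + k*x^3/3 + sqrt(3)*x^4/4 + x^2 - exp(-3*x)/3


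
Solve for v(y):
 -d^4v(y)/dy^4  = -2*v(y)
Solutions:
 v(y) = C1*exp(-2^(1/4)*y) + C2*exp(2^(1/4)*y) + C3*sin(2^(1/4)*y) + C4*cos(2^(1/4)*y)


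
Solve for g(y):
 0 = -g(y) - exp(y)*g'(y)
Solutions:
 g(y) = C1*exp(exp(-y))


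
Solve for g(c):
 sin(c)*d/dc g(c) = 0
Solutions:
 g(c) = C1


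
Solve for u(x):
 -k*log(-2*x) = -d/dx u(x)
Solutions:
 u(x) = C1 + k*x*log(-x) + k*x*(-1 + log(2))


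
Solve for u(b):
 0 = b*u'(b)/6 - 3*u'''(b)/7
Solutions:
 u(b) = C1 + Integral(C2*airyai(84^(1/3)*b/6) + C3*airybi(84^(1/3)*b/6), b)


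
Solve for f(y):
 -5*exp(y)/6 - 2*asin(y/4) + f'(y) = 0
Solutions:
 f(y) = C1 + 2*y*asin(y/4) + 2*sqrt(16 - y^2) + 5*exp(y)/6


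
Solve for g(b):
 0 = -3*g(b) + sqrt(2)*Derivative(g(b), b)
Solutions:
 g(b) = C1*exp(3*sqrt(2)*b/2)


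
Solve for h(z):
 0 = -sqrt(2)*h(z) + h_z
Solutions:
 h(z) = C1*exp(sqrt(2)*z)


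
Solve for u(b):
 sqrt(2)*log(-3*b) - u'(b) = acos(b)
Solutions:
 u(b) = C1 + sqrt(2)*b*(log(-b) - 1) - b*acos(b) + sqrt(2)*b*log(3) + sqrt(1 - b^2)


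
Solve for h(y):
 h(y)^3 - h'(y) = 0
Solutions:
 h(y) = -sqrt(2)*sqrt(-1/(C1 + y))/2
 h(y) = sqrt(2)*sqrt(-1/(C1 + y))/2


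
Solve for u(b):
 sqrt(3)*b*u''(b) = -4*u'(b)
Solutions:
 u(b) = C1 + C2*b^(1 - 4*sqrt(3)/3)


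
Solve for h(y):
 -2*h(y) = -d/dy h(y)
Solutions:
 h(y) = C1*exp(2*y)


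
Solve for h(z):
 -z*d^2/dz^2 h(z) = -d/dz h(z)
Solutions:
 h(z) = C1 + C2*z^2


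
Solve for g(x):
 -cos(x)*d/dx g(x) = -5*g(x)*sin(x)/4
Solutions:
 g(x) = C1/cos(x)^(5/4)


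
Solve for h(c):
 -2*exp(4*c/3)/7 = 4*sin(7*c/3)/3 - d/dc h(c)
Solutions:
 h(c) = C1 + 3*exp(4*c/3)/14 - 4*cos(7*c/3)/7


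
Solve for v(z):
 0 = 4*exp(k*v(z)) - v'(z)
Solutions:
 v(z) = Piecewise((log(-1/(C1*k + 4*k*z))/k, Ne(k, 0)), (nan, True))
 v(z) = Piecewise((C1 + 4*z, Eq(k, 0)), (nan, True))


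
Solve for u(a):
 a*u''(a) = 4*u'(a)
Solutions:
 u(a) = C1 + C2*a^5


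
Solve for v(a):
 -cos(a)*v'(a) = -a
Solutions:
 v(a) = C1 + Integral(a/cos(a), a)


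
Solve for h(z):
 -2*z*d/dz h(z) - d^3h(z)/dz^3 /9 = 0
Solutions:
 h(z) = C1 + Integral(C2*airyai(-18^(1/3)*z) + C3*airybi(-18^(1/3)*z), z)


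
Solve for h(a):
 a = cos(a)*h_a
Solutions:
 h(a) = C1 + Integral(a/cos(a), a)


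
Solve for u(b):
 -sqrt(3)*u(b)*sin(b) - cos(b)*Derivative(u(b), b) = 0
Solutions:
 u(b) = C1*cos(b)^(sqrt(3))


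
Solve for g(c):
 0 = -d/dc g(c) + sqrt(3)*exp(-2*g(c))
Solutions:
 g(c) = log(-sqrt(C1 + 2*sqrt(3)*c))
 g(c) = log(C1 + 2*sqrt(3)*c)/2


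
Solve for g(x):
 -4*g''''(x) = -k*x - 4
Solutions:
 g(x) = C1 + C2*x + C3*x^2 + C4*x^3 + k*x^5/480 + x^4/24


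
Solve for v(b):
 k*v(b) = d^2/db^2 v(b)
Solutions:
 v(b) = C1*exp(-b*sqrt(k)) + C2*exp(b*sqrt(k))


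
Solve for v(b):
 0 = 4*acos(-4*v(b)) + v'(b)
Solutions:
 Integral(1/acos(-4*_y), (_y, v(b))) = C1 - 4*b


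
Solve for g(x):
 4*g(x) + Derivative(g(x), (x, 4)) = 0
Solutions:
 g(x) = (C1*sin(x) + C2*cos(x))*exp(-x) + (C3*sin(x) + C4*cos(x))*exp(x)


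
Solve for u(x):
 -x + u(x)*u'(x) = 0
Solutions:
 u(x) = -sqrt(C1 + x^2)
 u(x) = sqrt(C1 + x^2)


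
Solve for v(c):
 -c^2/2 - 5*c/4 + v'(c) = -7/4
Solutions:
 v(c) = C1 + c^3/6 + 5*c^2/8 - 7*c/4


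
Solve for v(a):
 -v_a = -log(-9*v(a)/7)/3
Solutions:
 -3*Integral(1/(log(-_y) - log(7) + 2*log(3)), (_y, v(a))) = C1 - a


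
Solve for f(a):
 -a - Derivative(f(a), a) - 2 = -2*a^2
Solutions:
 f(a) = C1 + 2*a^3/3 - a^2/2 - 2*a


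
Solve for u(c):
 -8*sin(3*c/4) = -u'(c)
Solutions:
 u(c) = C1 - 32*cos(3*c/4)/3


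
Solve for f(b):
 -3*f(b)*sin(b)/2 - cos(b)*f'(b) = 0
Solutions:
 f(b) = C1*cos(b)^(3/2)


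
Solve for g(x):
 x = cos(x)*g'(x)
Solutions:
 g(x) = C1 + Integral(x/cos(x), x)


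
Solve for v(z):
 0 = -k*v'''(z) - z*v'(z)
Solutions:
 v(z) = C1 + Integral(C2*airyai(z*(-1/k)^(1/3)) + C3*airybi(z*(-1/k)^(1/3)), z)


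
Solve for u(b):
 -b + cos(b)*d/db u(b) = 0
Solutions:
 u(b) = C1 + Integral(b/cos(b), b)


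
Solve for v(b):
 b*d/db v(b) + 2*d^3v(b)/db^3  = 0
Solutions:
 v(b) = C1 + Integral(C2*airyai(-2^(2/3)*b/2) + C3*airybi(-2^(2/3)*b/2), b)


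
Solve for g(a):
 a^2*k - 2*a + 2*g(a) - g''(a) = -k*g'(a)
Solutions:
 g(a) = C1*exp(a*(k - sqrt(k^2 + 8))/2) + C2*exp(a*(k + sqrt(k^2 + 8))/2) - a^2*k/2 + a*k^2/2 + a - k^3/4 - k


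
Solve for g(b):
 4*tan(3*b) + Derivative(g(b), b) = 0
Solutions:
 g(b) = C1 + 4*log(cos(3*b))/3


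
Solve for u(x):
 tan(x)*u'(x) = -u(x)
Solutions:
 u(x) = C1/sin(x)


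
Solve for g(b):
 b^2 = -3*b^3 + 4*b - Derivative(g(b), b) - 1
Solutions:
 g(b) = C1 - 3*b^4/4 - b^3/3 + 2*b^2 - b


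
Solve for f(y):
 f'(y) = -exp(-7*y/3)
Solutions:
 f(y) = C1 + 3*exp(-7*y/3)/7


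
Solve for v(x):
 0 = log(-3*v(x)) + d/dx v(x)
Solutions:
 Integral(1/(log(-_y) + log(3)), (_y, v(x))) = C1 - x


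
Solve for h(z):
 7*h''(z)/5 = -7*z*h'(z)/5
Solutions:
 h(z) = C1 + C2*erf(sqrt(2)*z/2)


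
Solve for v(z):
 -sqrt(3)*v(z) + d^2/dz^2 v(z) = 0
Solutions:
 v(z) = C1*exp(-3^(1/4)*z) + C2*exp(3^(1/4)*z)


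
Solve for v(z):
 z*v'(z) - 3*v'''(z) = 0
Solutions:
 v(z) = C1 + Integral(C2*airyai(3^(2/3)*z/3) + C3*airybi(3^(2/3)*z/3), z)


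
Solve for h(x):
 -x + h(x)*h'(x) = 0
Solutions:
 h(x) = -sqrt(C1 + x^2)
 h(x) = sqrt(C1 + x^2)


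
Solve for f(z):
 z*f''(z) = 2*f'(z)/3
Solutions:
 f(z) = C1 + C2*z^(5/3)


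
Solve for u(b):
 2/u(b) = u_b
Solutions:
 u(b) = -sqrt(C1 + 4*b)
 u(b) = sqrt(C1 + 4*b)


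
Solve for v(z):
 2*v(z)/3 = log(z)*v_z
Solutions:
 v(z) = C1*exp(2*li(z)/3)


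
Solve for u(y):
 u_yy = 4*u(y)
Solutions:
 u(y) = C1*exp(-2*y) + C2*exp(2*y)


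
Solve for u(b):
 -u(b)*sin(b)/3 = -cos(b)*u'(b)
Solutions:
 u(b) = C1/cos(b)^(1/3)


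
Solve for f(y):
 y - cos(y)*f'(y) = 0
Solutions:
 f(y) = C1 + Integral(y/cos(y), y)


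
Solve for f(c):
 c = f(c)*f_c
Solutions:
 f(c) = -sqrt(C1 + c^2)
 f(c) = sqrt(C1 + c^2)


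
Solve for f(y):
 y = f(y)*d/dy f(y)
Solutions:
 f(y) = -sqrt(C1 + y^2)
 f(y) = sqrt(C1 + y^2)


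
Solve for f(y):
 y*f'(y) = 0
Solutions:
 f(y) = C1


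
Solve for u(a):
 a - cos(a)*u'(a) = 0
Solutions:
 u(a) = C1 + Integral(a/cos(a), a)


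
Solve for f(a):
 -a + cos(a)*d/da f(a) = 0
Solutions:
 f(a) = C1 + Integral(a/cos(a), a)


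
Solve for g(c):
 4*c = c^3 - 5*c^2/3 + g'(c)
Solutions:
 g(c) = C1 - c^4/4 + 5*c^3/9 + 2*c^2
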